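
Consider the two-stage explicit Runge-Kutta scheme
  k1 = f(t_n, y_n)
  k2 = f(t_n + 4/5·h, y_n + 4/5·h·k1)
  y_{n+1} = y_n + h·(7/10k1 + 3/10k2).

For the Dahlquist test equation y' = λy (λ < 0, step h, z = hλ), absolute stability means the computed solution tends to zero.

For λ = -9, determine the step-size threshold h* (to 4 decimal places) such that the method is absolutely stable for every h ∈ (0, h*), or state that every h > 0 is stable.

(-4.1667,0); λ=-9 ⇒ h* = (25/6)/9 = 0.4630.

With y'=λy (z=hλ):
  k1=λy_n ⇒ h·k1=z·y_n;  k2=λ(1+4/5z)y_n ⇒ h·k2=z(1+4/5z)y_n
  y_{n+1}/y_n = 1 + 7/10z + 3/10z(1+4/5z) = 1 + z + 6/25z²
  so R(z) = 1 + z + 6/25z².

Need |R(x)|<1, x<0.
x=-0.7: |R|=0.4176
R=1: x+6/25x²=0 ⇒ x=−25/6=-4.1667; min R=1−1/(4·6/25)=-0.0417>−1
Confirm numerically:
  x=-3.406: |R|=0.37820 <1
  x=-2.645: |R|=0.03405 <1
  x=-1.702: |R|=0.00677 <1
  x=-4.433: |R|=1.28336 >1
  x=-4.290: |R|=1.12698 >1
So |R|<1 on (-4.1667, 0).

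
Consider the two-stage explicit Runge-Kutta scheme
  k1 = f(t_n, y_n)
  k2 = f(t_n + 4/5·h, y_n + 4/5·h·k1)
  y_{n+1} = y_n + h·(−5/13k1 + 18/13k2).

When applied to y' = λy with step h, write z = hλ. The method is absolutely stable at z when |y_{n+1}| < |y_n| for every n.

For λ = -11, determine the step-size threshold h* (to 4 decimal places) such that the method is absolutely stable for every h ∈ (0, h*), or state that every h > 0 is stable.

(-0.9028,0); λ=-11 ⇒ h* = (65/72)/11 = 0.0821.

With y'=λy (z=hλ):
  k1=λy_n ⇒ h·k1=z·y_n;  k2=λ(1+4/5z)y_n ⇒ h·k2=z(1+4/5z)y_n
  y_{n+1}/y_n = 1 − 5/13z + 18/13z(1+4/5z) = 1 + z + 72/65z²
  R(z) = 1 + z + 72/65z².

Find x<0 with |R(x)|<1.
x=-1.65: |R|=2.3657
R=1: x+72/65x²=0 ⇒ x=−65/72=-0.9028; min R=1−1/(4·72/65)=0.7743>−1
Confirm numerically:
  x=-0.871: |R|=0.96934 <1
  x=-0.813: |R|=0.91915 <1
  x=-0.587: |R|=0.79468 <1
  x=-0.405: |R|=0.77669 <1
  x=-1.300: |R|=1.57200 >1
  x=-1.186: |R|=1.37208 >1
So |R|<1 on (-0.9028, 0).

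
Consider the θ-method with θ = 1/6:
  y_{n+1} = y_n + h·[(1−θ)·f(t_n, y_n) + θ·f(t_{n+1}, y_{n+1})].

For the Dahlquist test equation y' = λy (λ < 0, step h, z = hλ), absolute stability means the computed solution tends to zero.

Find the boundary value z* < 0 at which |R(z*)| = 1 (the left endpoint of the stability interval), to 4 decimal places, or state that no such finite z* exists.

left endpoint -3.0000.

Set f=λy, z=hλ:
  y_{n+1} = y_n + z·[5/6·y_n + 1/6·y_{n+1}] ⇒ (1 − 1/6z)y_{n+1} = (1 + 5/6z)y_n
  Hence R(z) = (1 + 5/6z)/(1 − 1/6z).

Need |R(x)|<1, x<0.
x=-0.45: |R|=0.5814
R=−1: 1+5/6x = −1+1/6x ⇒ -2/3x=2 ⇒ x=2/(-2/3)=-3.0000
Confirm numerically:
  x=-2.902: |R|=0.95596 <1
  x=-2.848: |R|=0.93128 <1
  x=-1.748: |R|=0.35364 <1
  x=-3.553: |R|=1.23155 >1
  x=-3.483: |R|=1.20373 >1
  x=-3.363: |R|=1.15508 >1
Stable set (-3.0000, 0).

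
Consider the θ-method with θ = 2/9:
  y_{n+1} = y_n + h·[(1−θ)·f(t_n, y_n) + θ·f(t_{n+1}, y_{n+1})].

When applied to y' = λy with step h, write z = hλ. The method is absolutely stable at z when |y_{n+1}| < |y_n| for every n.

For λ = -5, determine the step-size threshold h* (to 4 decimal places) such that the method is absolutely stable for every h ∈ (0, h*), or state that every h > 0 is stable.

(-3.6000,0); λ=-5 ⇒ h* = (18/5)/5 = 0.7200.

Set f=λy, z=hλ:
  y_{n+1} = y_n + z·[7/9·y_n + 2/9·y_{n+1}] ⇒ (1 − 2/9z)y_{n+1} = (1 + 7/9z)y_n
  Hence R(z) = (1 + 7/9z)/(1 − 2/9z).

Solve |R(x)|<1 on ℝ⁻.
x=-0.74: |R|=0.3645
R=−1: 1+7/9x = −1+2/9x ⇒ -5/9x=2 ⇒ x=2/(-5/9)=-3.6000
Confirm numerically:
  x=-3.498: |R|=0.96812 <1
  x=-2.966: |R|=0.78770 <1
  x=-2.801: |R|=0.72641 <1
  x=-4.069: |R|=1.13683 >1
  x=-4.051: |R|=1.13186 >1
Stable set (-3.6000, 0).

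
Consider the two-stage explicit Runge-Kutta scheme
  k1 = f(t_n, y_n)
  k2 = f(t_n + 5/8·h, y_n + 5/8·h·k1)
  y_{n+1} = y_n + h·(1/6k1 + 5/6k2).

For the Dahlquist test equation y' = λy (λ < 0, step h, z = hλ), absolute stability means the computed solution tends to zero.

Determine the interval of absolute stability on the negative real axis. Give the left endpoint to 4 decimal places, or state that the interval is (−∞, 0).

z∈(-1.9200,0).

Set f=λy, z=hλ:
  k1=λy_n ⇒ h·k1=z·y_n;  k2=λ(1+5/8z)y_n ⇒ h·k2=z(1+5/8z)y_n
  y_{n+1}/y_n = 1 + 1/6z + 5/6z(1+5/8z) = 1 + z + 25/48z²
  Hence R(z) = 1 + z + 25/48z².

Need |R(x)|<1, x<0.
x=-1.79: |R|=0.8788
R=1: x+25/48x²=0 ⇒ x=−48/25=-1.9200; min R=1−1/(4·25/48)=0.5200>−1
Confirm numerically:
  x=-1.669: |R|=0.78181 <1
  x=-1.629: |R|=0.75310 <1
  x=-1.152: |R|=0.53920 <1
  x=-1.056: |R|=0.52480 <1
  x=-2.480: |R|=1.72333 >1
  x=-2.211: |R|=1.33510 >1
So |R|<1 on (-1.9200, 0).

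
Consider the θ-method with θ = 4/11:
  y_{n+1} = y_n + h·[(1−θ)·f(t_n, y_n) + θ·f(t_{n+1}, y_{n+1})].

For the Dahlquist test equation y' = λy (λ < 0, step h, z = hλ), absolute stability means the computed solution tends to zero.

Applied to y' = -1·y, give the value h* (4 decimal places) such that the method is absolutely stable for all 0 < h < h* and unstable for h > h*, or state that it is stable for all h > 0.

(-7.3333,0); λ=-1 ⇒ h* = (22/3)/1 = 7.3333.

Test eqn y'=λy, z=hλ:
  y_{n+1} = y_n + z·[7/11·y_n + 4/11·y_{n+1}] ⇒ (1 − 4/11z)y_{n+1} = (1 + 7/11z)y_n
  Hence R(z) = (1 + 7/11z)/(1 − 4/11z).

Need |R(x)|<1, x<0.
x=-1.79: |R|=0.0843
R=−1: 1+7/11x = −1+4/11x ⇒ -3/11x=2 ⇒ x=2/(-3/11)=-7.3333
Confirm numerically:
  x=-6.569: |R|=0.93849 <1
  x=-5.589: |R|=0.84312 <1
  x=-5.185: |R|=0.79694 <1
  x=-3.184: |R|=0.47556 <1
  x=-7.536: |R|=1.01478 >1
  x=-7.447: |R|=1.00836 >1
Interval (-7.3333, 0).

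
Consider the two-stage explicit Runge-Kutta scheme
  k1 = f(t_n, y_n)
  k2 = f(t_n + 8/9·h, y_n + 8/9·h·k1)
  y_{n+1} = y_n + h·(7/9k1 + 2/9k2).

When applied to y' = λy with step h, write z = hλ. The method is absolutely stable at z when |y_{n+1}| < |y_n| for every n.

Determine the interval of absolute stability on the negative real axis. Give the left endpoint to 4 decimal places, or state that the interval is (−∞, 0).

With y'=λy (z=hλ):
  k1=λy_n ⇒ h·k1=z·y_n;  k2=λ(1+8/9z)y_n ⇒ h·k2=z(1+8/9z)y_n
  y_{n+1}/y_n = 1 + 7/9z + 2/9z(1+8/9z) = 1 + z + 16/81z²
  ⇒ R(z) = 1 + z + 16/81z².

Find x<0 with |R(x)|<1.
x=-0.79: |R|=0.3333
R=1: x+16/81x²=0 ⇒ x=−81/16=-5.0625; min R=1−1/(4·16/81)=-0.2656>−1
Confirm numerically:
  x=-4.205: |R|=0.28775 <1
  x=-3.638: |R|=0.02367 <1
  x=-3.472: |R|=0.09081 <1
  x=-5.624: |R|=1.62378 >1
  x=-5.537: |R|=1.51897 >1
  x=-5.306: |R|=1.25521 >1
Interval (-5.0625, 0).

(-5.0625, 0).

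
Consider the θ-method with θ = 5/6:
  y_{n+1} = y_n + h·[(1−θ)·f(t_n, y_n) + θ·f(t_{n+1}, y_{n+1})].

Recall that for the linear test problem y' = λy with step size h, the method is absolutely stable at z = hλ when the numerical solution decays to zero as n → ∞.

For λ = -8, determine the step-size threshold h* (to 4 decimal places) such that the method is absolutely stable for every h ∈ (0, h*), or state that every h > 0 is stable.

(−∞, 0) — no finite endpoint. Any h>0 works for λ=-8.

Set f=λy, z=hλ:
  y_{n+1} = y_n + z·[1/6·y_n + 5/6·y_{n+1}] ⇒ (1 − 5/6z)y_{n+1} = (1 + 1/6z)y_n
  so R(z) = (1 + 1/6z)/(1 − 5/6z).

Find x<0 with |R(x)|<1.
x=-1.68: |R|=0.3000
x=-2: |R|=0.2500
x=-10: |R|=0.0714
x=-100: |R|=0.1858
θ=5/6≥1/2 ⇒ |1+1/6x|<|1−5/6x| ∀x<0 ⇒ stable on all of ℝ⁻.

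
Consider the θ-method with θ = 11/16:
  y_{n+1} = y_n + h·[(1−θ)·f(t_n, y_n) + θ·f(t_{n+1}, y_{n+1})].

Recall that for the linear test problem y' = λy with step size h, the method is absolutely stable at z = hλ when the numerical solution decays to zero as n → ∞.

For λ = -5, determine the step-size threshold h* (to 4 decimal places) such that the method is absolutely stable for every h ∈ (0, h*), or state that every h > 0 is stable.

interval (−∞, 0). Any h>0 works for λ=-5.

On y'=λy, z=hλ:
  y_{n+1} = y_n + z·[5/16·y_n + 11/16·y_{n+1}] ⇒ (1 − 11/16z)y_{n+1} = (1 + 5/16z)y_n
  Hence R(z) = (1 + 5/16z)/(1 − 11/16z).

Find x<0 with |R(x)|<1.
x=-0.46: |R|=0.6505
x=-2: |R|=0.1579
x=-10: |R|=0.2698
x=-100: |R|=0.4337
θ=11/16≥1/2 ⇒ |1+5/16x|<|1−11/16x| ∀x<0 ⇒ interval (−∞,0).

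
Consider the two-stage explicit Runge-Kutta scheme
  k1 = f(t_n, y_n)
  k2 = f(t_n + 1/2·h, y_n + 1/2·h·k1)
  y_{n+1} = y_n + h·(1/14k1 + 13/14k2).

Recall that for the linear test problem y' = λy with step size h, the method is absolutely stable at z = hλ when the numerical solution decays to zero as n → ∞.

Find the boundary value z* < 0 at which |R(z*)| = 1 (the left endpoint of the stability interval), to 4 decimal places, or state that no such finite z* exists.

On y'=λy, z=hλ:
  k1=λy_n ⇒ h·k1=z·y_n;  k2=λ(1+1/2z)y_n ⇒ h·k2=z(1+1/2z)y_n
  y_{n+1}/y_n = 1 + 1/14z + 13/14z(1+1/2z) = 1 + z + 13/28z²
  R(z) = 1 + z + 13/28z².

Boundary: |R(x)|=1, x<0.
x=-1.55: |R|=0.5654
R=1: x+13/28x²=0 ⇒ x=−28/13=-2.1538; min R=1−1/(4·13/28)=0.4615>−1
Confirm numerically:
  x=-1.696: |R|=0.63948 <1
  x=-1.415: |R|=0.51460 <1
  x=-0.959: |R|=0.46799 <1
  x=-2.566: |R|=1.49102 >1
  x=-2.330: |R|=1.19056 >1
  x=-2.238: |R|=1.08744 >1
Interval (-2.1538, 0).

z* = -2.1538.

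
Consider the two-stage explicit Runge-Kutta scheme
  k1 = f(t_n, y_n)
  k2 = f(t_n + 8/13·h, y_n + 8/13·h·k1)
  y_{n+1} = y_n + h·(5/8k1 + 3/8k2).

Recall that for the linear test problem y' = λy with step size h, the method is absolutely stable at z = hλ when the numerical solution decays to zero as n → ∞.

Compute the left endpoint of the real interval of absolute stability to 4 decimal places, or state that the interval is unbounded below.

z* = -4.3333.

With y'=λy (z=hλ):
  k1=λy_n ⇒ h·k1=z·y_n;  k2=λ(1+8/13z)y_n ⇒ h·k2=z(1+8/13z)y_n
  y_{n+1}/y_n = 1 + 5/8z + 3/8z(1+8/13z) = 1 + z + 3/13z²
  Hence R(z) = 1 + z + 3/13z².

Solve |R(x)|<1 on ℝ⁻.
x=-1.7: |R|=0.0331
R=1: x+3/13x²=0 ⇒ x=−13/3=-4.3333; min R=1−1/(4·3/13)=-0.0833>−1
Confirm numerically:
  x=-3.258: |R|=0.19151 <1
  x=-3.117: |R|=0.12508 <1
  x=-2.731: |R|=0.00984 <1
  x=-4.707: |R|=1.40589 >1
  x=-4.509: |R|=1.18279 >1
  x=-4.461: |R|=1.13143 >1
So |R|<1 on (-4.3333, 0).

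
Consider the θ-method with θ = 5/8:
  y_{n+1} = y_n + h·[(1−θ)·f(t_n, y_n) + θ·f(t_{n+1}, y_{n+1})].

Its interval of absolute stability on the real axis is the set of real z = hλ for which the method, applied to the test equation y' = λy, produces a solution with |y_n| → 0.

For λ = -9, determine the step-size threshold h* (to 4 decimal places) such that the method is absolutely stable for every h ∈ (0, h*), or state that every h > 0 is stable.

Set f=λy, z=hλ:
  y_{n+1} = y_n + z·[3/8·y_n + 5/8·y_{n+1}] ⇒ (1 − 5/8z)y_{n+1} = (1 + 3/8z)y_n
  ⇒ R(z) = (1 + 3/8z)/(1 − 5/8z).

Boundary: |R(x)|=1, x<0.
x=-0.48: |R|=0.6308
x=-2: |R|=0.1111
x=-10: |R|=0.3793
x=-100: |R|=0.5748
θ=5/8≥1/2 ⇒ |1+3/8x|<|1−5/8x| ∀x<0 ⇒ stable on all of ℝ⁻.

interval (−∞, 0). Any h>0 works for λ=-9.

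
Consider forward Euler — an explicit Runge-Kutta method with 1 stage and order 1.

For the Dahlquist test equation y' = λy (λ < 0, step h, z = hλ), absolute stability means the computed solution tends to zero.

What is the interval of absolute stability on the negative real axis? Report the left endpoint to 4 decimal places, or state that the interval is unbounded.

(-2.0000, 0).

With y'=λy (z=hλ):
  order 1, 1-stage ⇒ R(z)=1+z
  (e.g. R(-1.68)=-0.68000, |R|=0.68000)

Find x<0 with |R(x)|<1.
x=-1.68: |R|=0.6800
|R(-2.04)|=1.0400 |R(-1.89)|=0.8900 |R(-0.63)|=0.3700
Bisect:
  x_lo=-2.5279 |R|=1.5279  x_hi=-0.3303 |R|=0.6697
  mid=-1.42908 |R|=0.42908 →hi
  mid=-1.97847 |R|=0.97847 →hi
  mid=-2.25316 |R|=1.25316 →lo
  mid=-2.11582 |R|=1.11582 →lo
  mid=-2.04714 |R|=1.04714 →lo
  mid=-2.01281 |R|=1.01281 →lo
  mid=-1.99564 |R|=0.99564 →hi
  mid=-2.00422 |R|=1.00422 →lo
  mid=-1.99993 |R|=0.99993 →hi
  ...
  [-2.00006,-1.99993] ⇒ x*=-2.0000
So |R|<1 on (-2.0000, 0).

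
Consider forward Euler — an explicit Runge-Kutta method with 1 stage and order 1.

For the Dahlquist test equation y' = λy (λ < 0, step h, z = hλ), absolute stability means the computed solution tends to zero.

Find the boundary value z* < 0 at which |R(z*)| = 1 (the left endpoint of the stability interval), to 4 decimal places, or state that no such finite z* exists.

z* = -2.0000.

Test eqn y'=λy, z=hλ:
  order 1, 1-stage ⇒ R(z)=1+z
  (e.g. R(-1.38)=-0.38000, |R|=0.38000)

Find x<0 with |R(x)|<1.
x=-1.38: |R|=0.3800
|R(-1.78)|=0.7800 |R(-1.11)|=0.1100 |R(-1.06)|=0.0600
Bisect:
  x_lo=-2.7571 |R|=1.7571  x_hi=-0.2312 |R|=0.7688
  mid=-1.49415 |R|=0.49415 →hi
  mid=-2.12561 |R|=1.12561 →lo
  mid=-1.80988 |R|=0.80988 →hi
  mid=-1.96775 |R|=0.96775 →hi
  mid=-2.04668 |R|=1.04668 →lo
  mid=-2.00721 |R|=1.00721 →lo
  mid=-1.98748 |R|=0.98748 →hi
  mid=-1.99735 |R|=0.99735 →hi
  mid=-2.00228 |R|=1.00228 →lo
  mid=-1.99981 |R|=0.99981 →hi
  ...
  [-2.00012,-1.99997] ⇒ x*=-2.0000
Stable set (-2.0000, 0).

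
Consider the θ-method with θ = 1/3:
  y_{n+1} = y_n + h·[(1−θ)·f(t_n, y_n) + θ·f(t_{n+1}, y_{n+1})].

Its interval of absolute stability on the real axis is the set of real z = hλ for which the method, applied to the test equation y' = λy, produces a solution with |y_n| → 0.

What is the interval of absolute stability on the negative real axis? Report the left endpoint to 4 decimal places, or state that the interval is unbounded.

z∈(-6.0000,0).

With y'=λy (z=hλ):
  y_{n+1} = y_n + z·[2/3·y_n + 1/3·y_{n+1}] ⇒ (1 − 1/3z)y_{n+1} = (1 + 2/3z)y_n
  ⇒ R(z) = (1 + 2/3z)/(1 − 1/3z).

Find x<0 with |R(x)|<1.
x=-1.16: |R|=0.1635
R=−1: 1+2/3x = −1+1/3x ⇒ -1/3x=2 ⇒ x=2/(-1/3)=-6.0000
Confirm numerically:
  x=-5.810: |R|=0.97843 <1
  x=-5.133: |R|=0.89340 <1
  x=-5.103: |R|=0.88930 <1
  x=-3.657: |R|=0.64804 <1
  x=-6.262: |R|=1.02829 >1
  x=-6.020: |R|=1.00222 >1
Interval (-6.0000, 0).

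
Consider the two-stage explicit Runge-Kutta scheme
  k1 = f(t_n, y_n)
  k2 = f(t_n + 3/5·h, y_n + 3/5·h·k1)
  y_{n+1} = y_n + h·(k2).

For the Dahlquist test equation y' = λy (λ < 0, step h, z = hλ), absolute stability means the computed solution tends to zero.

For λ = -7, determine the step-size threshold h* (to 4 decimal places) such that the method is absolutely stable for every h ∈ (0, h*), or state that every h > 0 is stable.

Test eqn y'=λy, z=hλ:
  k1=λy_n ⇒ h·k1=z·y_n;  k2=λ(1+3/5z)y_n ⇒ h·k2=z(1+3/5z)y_n
  y_{n+1}/y_n = 1 + z(1+3/5z) = 1 + z + 3/5z²
  ⇒ R(z) = 1 + z + 3/5z².

Boundary: |R(x)|=1, x<0.
x=-1.66: |R|=0.9934
R=1: x+3/5x²=0 ⇒ x=−5/3=-1.6667; min R=1−1/(4·3/5)=0.5833>−1
Confirm numerically:
  x=-1.120: |R|=0.63264 <1
  x=-0.952: |R|=0.59178 <1
  x=-0.854: |R|=0.58359 <1
  x=-0.752: |R|=0.58730 <1
  x=-2.124: |R|=1.58283 >1
  x=-2.122: |R|=1.57973 >1
  x=-1.834: |R|=1.18413 >1
Interval (-1.6667, 0).

(-1.6667,0); λ=-7 ⇒ h* = (5/3)/7 = 0.2381.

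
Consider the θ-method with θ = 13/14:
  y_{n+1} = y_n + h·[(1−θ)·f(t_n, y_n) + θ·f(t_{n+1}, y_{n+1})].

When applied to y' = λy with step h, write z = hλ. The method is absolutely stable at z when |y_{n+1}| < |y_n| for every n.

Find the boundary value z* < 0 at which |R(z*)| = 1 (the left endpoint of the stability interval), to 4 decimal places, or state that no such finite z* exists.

On y'=λy, z=hλ:
  y_{n+1} = y_n + z·[1/14·y_n + 13/14·y_{n+1}] ⇒ (1 − 13/14z)y_{n+1} = (1 + 1/14z)y_n
  R(z) = (1 + 1/14z)/(1 − 13/14z).

Find x<0 with |R(x)|<1.
x=-1.55: |R|=0.3646
x=-2: |R|=0.3000
x=-10: |R|=0.0278
x=-100: |R|=0.0654
θ=13/14≥1/2 ⇒ |1+1/14x|<|1−13/14x| ∀x<0 ⇒ stable on all of ℝ⁻.

(−∞, 0) — no finite endpoint.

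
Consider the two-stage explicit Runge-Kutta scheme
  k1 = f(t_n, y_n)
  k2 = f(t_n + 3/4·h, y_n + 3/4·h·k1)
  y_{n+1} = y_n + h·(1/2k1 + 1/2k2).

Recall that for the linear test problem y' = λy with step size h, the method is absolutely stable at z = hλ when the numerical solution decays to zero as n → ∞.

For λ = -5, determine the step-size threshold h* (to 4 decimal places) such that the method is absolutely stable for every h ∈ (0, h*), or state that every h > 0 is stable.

(-2.6667,0); λ=-5 ⇒ h* = (8/3)/5 = 0.5333.

With y'=λy (z=hλ):
  k1=λy_n ⇒ h·k1=z·y_n;  k2=λ(1+3/4z)y_n ⇒ h·k2=z(1+3/4z)y_n
  y_{n+1}/y_n = 1 + 1/2z + 1/2z(1+3/4z) = 1 + z + 3/8z²
  R(z) = 1 + z + 3/8z².

Need |R(x)|<1, x<0.
x=-1.35: |R|=0.3334
R=1: x+3/8x²=0 ⇒ x=−8/3=-2.6667; min R=1−1/(4·3/8)=0.3333>−1
Confirm numerically:
  x=-2.475: |R|=0.82211 <1
  x=-2.474: |R|=0.82125 <1
  x=-2.364: |R|=0.73169 <1
  x=-2.189: |R|=0.60790 <1
  x=-3.255: |R|=1.71813 >1
  x=-3.163: |R|=1.58871 >1
Interval (-2.6667, 0).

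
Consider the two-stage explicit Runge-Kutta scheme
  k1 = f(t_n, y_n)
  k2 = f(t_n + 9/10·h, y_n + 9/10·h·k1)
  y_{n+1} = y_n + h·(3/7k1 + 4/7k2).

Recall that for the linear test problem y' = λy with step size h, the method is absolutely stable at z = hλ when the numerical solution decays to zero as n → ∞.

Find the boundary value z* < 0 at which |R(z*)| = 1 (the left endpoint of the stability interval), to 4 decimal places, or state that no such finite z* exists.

Test eqn y'=λy, z=hλ:
  k1=λy_n ⇒ h·k1=z·y_n;  k2=λ(1+9/10z)y_n ⇒ h·k2=z(1+9/10z)y_n
  y_{n+1}/y_n = 1 + 3/7z + 4/7z(1+9/10z) = 1 + z + 18/35z²
  so R(z) = 1 + z + 18/35z².

Boundary: |R(x)|=1, x<0.
x=-1.28: |R|=0.5626
R=1: x+18/35x²=0 ⇒ x=−35/18=-1.9444; min R=1−1/(4·18/35)=0.5139>−1
Confirm numerically:
  x=-1.387: |R|=0.60237 <1
  x=-1.203: |R|=0.54128 <1
  x=-1.044: |R|=0.51654 <1
  x=-2.475: |R|=1.67532 >1
  x=-1.974: |R|=1.03000 >1
So |R|<1 on (-1.9444, 0).

z* = -1.9444.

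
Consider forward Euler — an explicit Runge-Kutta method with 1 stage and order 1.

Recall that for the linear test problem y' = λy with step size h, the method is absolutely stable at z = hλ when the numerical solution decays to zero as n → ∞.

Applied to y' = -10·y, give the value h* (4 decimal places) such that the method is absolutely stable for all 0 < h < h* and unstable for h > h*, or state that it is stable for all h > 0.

With y'=λy (z=hλ):
  order 1, 1-stage ⇒ R(z)=1+z
  (e.g. R(-1.5)=-0.50000, |R|=0.50000)

Find x<0 with |R(x)|<1.
x=-1.5: |R|=0.5000
|R(-0.98)|=0.0200 |R(-0.73)|=0.2700 |R(-0.59)|=0.4100
Bisect:
  x_lo=-2.7254 |R|=1.7254  x_hi=-0.0821 |R|=0.9179
  mid=-1.40374 |R|=0.40374 →hi
  mid=-2.06457 |R|=1.06457 →lo
  mid=-1.73416 |R|=0.73416 →hi
  mid=-1.89936 |R|=0.89936 →hi
  mid=-1.98197 |R|=0.98197 →hi
  mid=-2.02327 |R|=1.02327 →lo
  mid=-2.00262 |R|=1.00262 →lo
  ...
  [-2.00004,-1.99987] ⇒ x*=-2.0000
Interval (-2.0000, 0).

(-2.0000,0); λ=-10 ⇒ h* = 0.2000.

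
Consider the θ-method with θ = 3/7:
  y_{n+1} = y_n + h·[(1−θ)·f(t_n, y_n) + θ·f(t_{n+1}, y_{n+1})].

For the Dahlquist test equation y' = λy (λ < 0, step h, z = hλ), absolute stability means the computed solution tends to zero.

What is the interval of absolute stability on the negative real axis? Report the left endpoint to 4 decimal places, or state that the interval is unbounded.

On y'=λy, z=hλ:
  y_{n+1} = y_n + z·[4/7·y_n + 3/7·y_{n+1}] ⇒ (1 − 3/7z)y_{n+1} = (1 + 4/7z)y_n
  Hence R(z) = (1 + 4/7z)/(1 − 3/7z).

Solve |R(x)|<1 on ℝ⁻.
x=-1.56: |R|=0.0651
R=−1: 1+4/7x = −1+3/7x ⇒ -1/7x=2 ⇒ x=2/(-1/7)=-14.0000
Confirm numerically:
  x=-13.400: |R|=0.98729 <1
  x=-10.276: |R|=0.90155 <1
  x=-7.632: |R|=0.78699 <1
  x=-7.459: |R|=0.77734 <1
  x=-14.388: |R|=1.00773 >1
  x=-14.021: |R|=1.00043 >1
Stable set (-14.0000, 0).

(-14.0000, 0).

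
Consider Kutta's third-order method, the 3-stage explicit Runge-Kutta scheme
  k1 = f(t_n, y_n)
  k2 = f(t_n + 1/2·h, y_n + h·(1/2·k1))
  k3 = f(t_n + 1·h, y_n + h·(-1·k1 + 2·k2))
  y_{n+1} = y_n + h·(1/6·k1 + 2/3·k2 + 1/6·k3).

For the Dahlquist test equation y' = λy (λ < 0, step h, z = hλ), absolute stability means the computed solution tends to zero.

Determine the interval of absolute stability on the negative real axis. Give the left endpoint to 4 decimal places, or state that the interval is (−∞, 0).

On y'=λy, z=hλ:
  order 3, 3-stage ⇒ R(z)=1+z+z^2/2+z^3/6
  (e.g. R(-0.83)=0.41915, |R|=0.41915)

Find x<0 with |R(x)|<1.
x=-0.83: |R|=0.4192
|R(-2.87)|=1.6915 |R(-1.57)|=0.0175 |R(-1.48)|=0.0749
Bisect:
  x_lo=-2.8531 |R|=1.6539  x_hi=-0.3078 |R|=0.7347
  mid=-1.58049 |R|=0.01049 →hi
  mid=-2.21682 |R|=0.57535 →hi
  mid=-2.53498 |R|=1.03694 →lo
  mid=-2.37590 |R|=0.78874 →hi
  mid=-2.45544 |R|=0.90823 →hi
  mid=-2.49521 |R|=0.97140 →hi
  mid=-2.51510 |R|=1.00387 →lo
  mid=-2.50515 |R|=0.98756 →hi
  mid=-2.51013 |R|=0.99570 →hi
  ...
  [-2.51277,-2.51261] ⇒ x*=-2.5127
Interval (-2.5127, 0).

z∈(-2.5127,0).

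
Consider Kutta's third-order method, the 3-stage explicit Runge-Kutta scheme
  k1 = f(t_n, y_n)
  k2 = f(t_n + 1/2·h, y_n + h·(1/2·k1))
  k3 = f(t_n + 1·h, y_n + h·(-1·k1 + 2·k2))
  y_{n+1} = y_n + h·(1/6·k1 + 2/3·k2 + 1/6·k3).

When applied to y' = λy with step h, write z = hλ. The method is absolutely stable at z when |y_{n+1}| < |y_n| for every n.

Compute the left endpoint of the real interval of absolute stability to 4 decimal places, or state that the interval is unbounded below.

With y'=λy (z=hλ):
  order 3, 3-stage ⇒ R(z)=1+z+z^2/2+z^3/6
  (e.g. R(-0.57)=0.56158, |R|=0.56158)

Find x<0 with |R(x)|<1.
x=-0.57: |R|=0.5616
|R(-2.74)|=1.4147 |R(-2.45)|=0.8998 |R(-0.89)|=0.3886
Bisect:
  x_lo=-2.9976 |R|=1.9939  x_hi=-0.1361 |R|=0.8728
  mid=-1.56681 |R|=0.01958 →hi
  mid=-2.28218 |R|=0.65907 →hi
  mid=-2.63986 |R|=1.22157 →lo
  mid=-2.46102 |R|=0.91696 →hi
  mid=-2.55044 |R|=1.06307 →lo
  mid=-2.50573 |R|=0.98851 →hi
  mid=-2.52809 |R|=1.02540 →lo
  ...
  [-2.51289,-2.51272] ⇒ x*=-2.5127
So |R|<1 on (-2.5127, 0).

z* = -2.5127.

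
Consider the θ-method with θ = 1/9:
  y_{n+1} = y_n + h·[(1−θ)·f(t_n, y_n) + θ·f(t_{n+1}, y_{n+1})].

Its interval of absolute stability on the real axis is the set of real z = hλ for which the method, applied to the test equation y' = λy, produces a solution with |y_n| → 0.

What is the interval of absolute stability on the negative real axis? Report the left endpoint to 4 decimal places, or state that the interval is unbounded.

Set f=λy, z=hλ:
  y_{n+1} = y_n + z·[8/9·y_n + 1/9·y_{n+1}] ⇒ (1 − 1/9z)y_{n+1} = (1 + 8/9z)y_n
  R(z) = (1 + 8/9z)/(1 − 1/9z).

Find x<0 with |R(x)|<1.
x=-1.12: |R|=0.0040
R=−1: 1+8/9x = −1+1/9x ⇒ -7/9x=2 ⇒ x=2/(-7/9)=-2.5714
Confirm numerically:
  x=-2.480: |R|=0.94425 <1
  x=-2.194: |R|=0.76398 <1
  x=-1.854: |R|=0.53731 <1
  x=-3.037: |R|=1.27075 >1
  x=-2.952: |R|=1.22289 >1
  x=-2.688: |R|=1.06982 >1
Stable set (-2.5714, 0).

z∈(-2.5714,0).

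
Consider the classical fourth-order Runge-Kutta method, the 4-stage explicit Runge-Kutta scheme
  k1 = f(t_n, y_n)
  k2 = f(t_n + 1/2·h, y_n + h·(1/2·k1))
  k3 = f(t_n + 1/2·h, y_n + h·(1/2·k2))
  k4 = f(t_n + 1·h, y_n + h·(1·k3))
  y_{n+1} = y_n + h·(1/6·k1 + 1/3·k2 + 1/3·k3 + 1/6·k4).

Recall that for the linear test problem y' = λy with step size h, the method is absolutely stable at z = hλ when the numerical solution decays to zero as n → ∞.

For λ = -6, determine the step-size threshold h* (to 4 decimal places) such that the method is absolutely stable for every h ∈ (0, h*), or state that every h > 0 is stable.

(-2.7853,0); λ=-6 ⇒ h* = 0.4642.

Set f=λy, z=hλ:
  order 4, 4-stage ⇒ R(z)=1+z+z^2/2+z^3/6+z^4/24
  (e.g. R(-0.31)=0.73347, |R|=0.73347)

Boundary: |R(x)|=1, x<0.
x=-0.31: |R|=0.7335
|R(-2.95)|=1.2781 |R(-2.54)|=0.6889 |R(-1.78)|=0.2825
Bisect:
  x_lo=-3.4746 |R|=2.6434  x_hi=-0.1629 |R|=0.8497
  mid=-1.81873 |R|=0.28839 →hi
  mid=-2.64665 |R|=0.81032 →hi
  mid=-3.06062 |R|=1.50091 →lo
  mid=-2.85364 |R|=1.10803 →lo
  mid=-2.75015 |R|=0.94829 →hi
  mid=-2.80189 |R|=1.02531 →lo
  mid=-2.77602 |R|=0.98611 →hi
  mid=-2.78896 |R|=1.00553 →lo
  mid=-2.78249 |R|=0.99578 →hi
  mid=-2.78572 |R|=1.00064 →lo
  ...
  [-2.78532,-2.78511] ⇒ x*=-2.7853
Interval (-2.7853, 0).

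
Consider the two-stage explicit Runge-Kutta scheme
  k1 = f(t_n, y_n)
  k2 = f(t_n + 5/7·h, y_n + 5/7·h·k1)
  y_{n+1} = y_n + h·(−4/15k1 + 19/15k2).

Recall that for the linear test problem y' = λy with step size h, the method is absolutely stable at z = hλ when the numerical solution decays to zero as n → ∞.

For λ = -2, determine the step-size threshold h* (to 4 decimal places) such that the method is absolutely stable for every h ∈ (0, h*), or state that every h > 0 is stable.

With y'=λy (z=hλ):
  k1=λy_n ⇒ h·k1=z·y_n;  k2=λ(1+5/7z)y_n ⇒ h·k2=z(1+5/7z)y_n
  y_{n+1}/y_n = 1 − 4/15z + 19/15z(1+5/7z) = 1 + z + 19/21z²
  R(z) = 1 + z + 19/21z².

Need |R(x)|<1, x<0.
x=-1.25: |R|=1.1637
R=1: x+19/21x²=0 ⇒ x=−21/19=-1.1053; min R=1−1/(4·19/21)=0.7237>−1
Confirm numerically:
  x=-0.651: |R|=0.73244 <1
  x=-0.559: |R|=0.72372 <1
  x=-0.533: |R|=0.72403 <1
  x=-1.514: |R|=1.55989 >1
  x=-1.229: |R|=1.13759 >1
  x=-1.171: |R|=1.06965 >1
So |R|<1 on (-1.1053, 0).

(-1.1053,0); λ=-2 ⇒ h* = (21/19)/2 = 0.5526.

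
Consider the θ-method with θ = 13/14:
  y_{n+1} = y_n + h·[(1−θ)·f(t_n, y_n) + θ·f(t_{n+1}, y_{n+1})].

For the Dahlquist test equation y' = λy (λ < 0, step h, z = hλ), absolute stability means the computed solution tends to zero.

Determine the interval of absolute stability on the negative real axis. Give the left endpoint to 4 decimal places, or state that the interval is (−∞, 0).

Test eqn y'=λy, z=hλ:
  y_{n+1} = y_n + z·[1/14·y_n + 13/14·y_{n+1}] ⇒ (1 − 13/14z)y_{n+1} = (1 + 1/14z)y_n
  Hence R(z) = (1 + 1/14z)/(1 − 13/14z).

Find x<0 with |R(x)|<1.
x=-1.18: |R|=0.4369
x=-2: |R|=0.3000
x=-10: |R|=0.0278
x=-100: |R|=0.0654
θ=13/14≥1/2 ⇒ |1+1/14x|<|1−13/14x| ∀x<0 ⇒ stable on all of ℝ⁻.

unbounded; (−∞, 0).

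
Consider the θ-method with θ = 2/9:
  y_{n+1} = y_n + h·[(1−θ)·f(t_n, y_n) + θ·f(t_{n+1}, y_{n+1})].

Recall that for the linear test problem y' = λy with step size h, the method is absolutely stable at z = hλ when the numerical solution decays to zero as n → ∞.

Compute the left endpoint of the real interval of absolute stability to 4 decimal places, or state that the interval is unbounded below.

z* = -3.6000.

Set f=λy, z=hλ:
  y_{n+1} = y_n + z·[7/9·y_n + 2/9·y_{n+1}] ⇒ (1 − 2/9z)y_{n+1} = (1 + 7/9z)y_n
  so R(z) = (1 + 7/9z)/(1 − 2/9z).

Find x<0 with |R(x)|<1.
x=-1.02: |R|=0.1685
R=−1: 1+7/9x = −1+2/9x ⇒ -5/9x=2 ⇒ x=2/(-5/9)=-3.6000
Confirm numerically:
  x=-3.414: |R|=0.94124 <1
  x=-3.070: |R|=0.82497 <1
  x=-2.422: |R|=0.57454 <1
  x=-2.003: |R|=0.38605 <1
  x=-4.027: |R|=1.12519 >1
  x=-3.621: |R|=1.00646 >1
So |R|<1 on (-3.6000, 0).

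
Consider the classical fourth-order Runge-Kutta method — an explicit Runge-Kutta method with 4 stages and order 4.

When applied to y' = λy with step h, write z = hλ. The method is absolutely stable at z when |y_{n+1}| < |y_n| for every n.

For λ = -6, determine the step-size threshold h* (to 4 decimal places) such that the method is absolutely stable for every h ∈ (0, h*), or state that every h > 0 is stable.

With y'=λy (z=hλ):
  order 4, 4-stage ⇒ R(z)=1+z+z^2/2+z^3/6+z^4/24
  (e.g. R(-0.9)=0.41084, |R|=0.41084)

Find x<0 with |R(x)|<1.
x=-0.9: |R|=0.4108
|R(-2.92)|=1.2228 |R(-1.47)|=0.2756 |R(-0.58)|=0.5604
Bisect:
  x_lo=-3.4303 |R|=2.4952  x_hi=-0.0844 |R|=0.9190
  mid=-1.75739 |R|=0.27966 →hi
  mid=-2.59386 |R|=0.74771 →hi
  mid=-3.01210 |R|=1.39939 →lo
  mid=-2.80298 |R|=1.02700 →lo
  mid=-2.69842 |R|=0.87673 →hi
  mid=-2.75070 |R|=0.94909 →hi
  mid=-2.77684 |R|=0.98733 →hi
  mid=-2.78991 |R|=1.00699 →lo
  mid=-2.78338 |R|=0.99712 →hi
  ...
  [-2.78542,-2.78522] ⇒ x*=-2.7853
Stable set (-2.7853, 0).

(-2.7853,0); λ=-6 ⇒ h* = 0.4642.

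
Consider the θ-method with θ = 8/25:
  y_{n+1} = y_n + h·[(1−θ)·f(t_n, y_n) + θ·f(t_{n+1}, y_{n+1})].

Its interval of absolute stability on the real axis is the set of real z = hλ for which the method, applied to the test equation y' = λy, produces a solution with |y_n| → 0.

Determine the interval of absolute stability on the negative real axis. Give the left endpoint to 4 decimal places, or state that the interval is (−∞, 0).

z∈(-5.5556,0).

On y'=λy, z=hλ:
  y_{n+1} = y_n + z·[17/25·y_n + 8/25·y_{n+1}] ⇒ (1 − 8/25z)y_{n+1} = (1 + 17/25z)y_n
  so R(z) = (1 + 17/25z)/(1 − 8/25z).

Boundary: |R(x)|=1, x<0.
x=-0.61: |R|=0.4896
R=−1: 1+17/25x = −1+8/25x ⇒ -9/25x=2 ⇒ x=2/(-9/25)=-5.5556
Confirm numerically:
  x=-4.275: |R|=0.80532 <1
  x=-3.882: |R|=0.73130 <1
  x=-3.334: |R|=0.61306 <1
  x=-3.108: |R|=0.55824 <1
  x=-5.964: |R|=1.05056 >1
  x=-5.915: |R|=1.04473 >1
Stable set (-5.5556, 0).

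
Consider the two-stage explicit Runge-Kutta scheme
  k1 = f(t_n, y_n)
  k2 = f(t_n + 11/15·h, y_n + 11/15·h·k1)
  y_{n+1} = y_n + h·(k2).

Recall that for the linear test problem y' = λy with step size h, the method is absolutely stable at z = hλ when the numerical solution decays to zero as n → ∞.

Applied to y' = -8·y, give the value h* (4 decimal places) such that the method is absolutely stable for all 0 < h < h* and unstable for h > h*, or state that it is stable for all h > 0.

Test eqn y'=λy, z=hλ:
  k1=λy_n ⇒ h·k1=z·y_n;  k2=λ(1+11/15z)y_n ⇒ h·k2=z(1+11/15z)y_n
  y_{n+1}/y_n = 1 + z(1+11/15z) = 1 + z + 11/15z²
  R(z) = 1 + z + 11/15z².

Solve |R(x)|<1 on ℝ⁻.
x=-1.31: |R|=0.9485
R=1: x+11/15x²=0 ⇒ x=−15/11=-1.3636; min R=1−1/(4·11/15)=0.6591>−1
Confirm numerically:
  x=-1.172: |R|=0.83529 <1
  x=-0.828: |R|=0.67476 <1
  x=-0.762: |R|=0.66381 <1
  x=-1.827: |R|=1.62081 >1
  x=-1.611: |R|=1.29224 >1
  x=-1.592: |R|=1.26661 >1
Stable set (-1.3636, 0).

(-1.3636,0); λ=-8 ⇒ h* = (15/11)/8 = 0.1705.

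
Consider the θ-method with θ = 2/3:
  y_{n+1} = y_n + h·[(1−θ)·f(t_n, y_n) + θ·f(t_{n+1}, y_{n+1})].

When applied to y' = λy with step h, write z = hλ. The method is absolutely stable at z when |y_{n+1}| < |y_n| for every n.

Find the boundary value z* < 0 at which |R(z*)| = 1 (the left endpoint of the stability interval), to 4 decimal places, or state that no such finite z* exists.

unbounded; (−∞, 0).

Test eqn y'=λy, z=hλ:
  y_{n+1} = y_n + z·[1/3·y_n + 2/3·y_{n+1}] ⇒ (1 − 2/3z)y_{n+1} = (1 + 1/3z)y_n
  Hence R(z) = (1 + 1/3z)/(1 − 2/3z).

Find x<0 with |R(x)|<1.
x=-0.83: |R|=0.4657
x=-2: |R|=0.1429
x=-10: |R|=0.3043
x=-100: |R|=0.4778
θ=2/3≥1/2 ⇒ |1+1/3x|<|1−2/3x| ∀x<0 ⇒ interval (−∞,0).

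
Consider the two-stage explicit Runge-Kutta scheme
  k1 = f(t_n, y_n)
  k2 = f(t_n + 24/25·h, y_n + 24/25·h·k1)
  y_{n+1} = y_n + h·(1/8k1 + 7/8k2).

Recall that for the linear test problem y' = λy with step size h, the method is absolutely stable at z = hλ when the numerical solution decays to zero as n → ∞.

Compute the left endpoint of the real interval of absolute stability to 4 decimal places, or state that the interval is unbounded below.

Test eqn y'=λy, z=hλ:
  k1=λy_n ⇒ h·k1=z·y_n;  k2=λ(1+24/25z)y_n ⇒ h·k2=z(1+24/25z)y_n
  y_{n+1}/y_n = 1 + 1/8z + 7/8z(1+24/25z) = 1 + z + 21/25z²
  Hence R(z) = 1 + z + 21/25z².

Need |R(x)|<1, x<0.
x=-1.39: |R|=1.2330
R=1: x+21/25x²=0 ⇒ x=−25/21=-1.1905; min R=1−1/(4·21/25)=0.7024>−1
Confirm numerically:
  x=-1.094: |R|=0.91134 <1
  x=-1.033: |R|=0.86335 <1
  x=-0.961: |R|=0.81476 <1
  x=-0.546: |R|=0.70442 <1
  x=-1.640: |R|=1.61926 >1
  x=-1.564: |R|=1.49072 >1
  x=-1.524: |R|=1.42696 >1
So |R|<1 on (-1.1905, 0).

z* = -1.1905.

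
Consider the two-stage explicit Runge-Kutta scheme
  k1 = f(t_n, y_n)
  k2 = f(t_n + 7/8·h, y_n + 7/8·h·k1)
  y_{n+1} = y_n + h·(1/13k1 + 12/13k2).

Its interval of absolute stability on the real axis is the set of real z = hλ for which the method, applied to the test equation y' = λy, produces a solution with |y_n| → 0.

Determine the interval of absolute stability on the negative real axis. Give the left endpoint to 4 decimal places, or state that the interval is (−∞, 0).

Set f=λy, z=hλ:
  k1=λy_n ⇒ h·k1=z·y_n;  k2=λ(1+7/8z)y_n ⇒ h·k2=z(1+7/8z)y_n
  y_{n+1}/y_n = 1 + 1/13z + 12/13z(1+7/8z) = 1 + z + 21/26z²
  so R(z) = 1 + z + 21/26z².

Need |R(x)|<1, x<0.
x=-1.08: |R|=0.8621
R=1: x+21/26x²=0 ⇒ x=−26/21=-1.2381; min R=1−1/(4·21/26)=0.6905>−1
Confirm numerically:
  x=-1.092: |R|=0.87114 <1
  x=-1.025: |R|=0.82358 <1
  x=-0.782: |R|=0.71192 <1
  x=-1.494: |R|=1.30880 >1
  x=-1.370: |R|=1.14596 >1
So |R|<1 on (-1.2381, 0).

(-1.2381, 0).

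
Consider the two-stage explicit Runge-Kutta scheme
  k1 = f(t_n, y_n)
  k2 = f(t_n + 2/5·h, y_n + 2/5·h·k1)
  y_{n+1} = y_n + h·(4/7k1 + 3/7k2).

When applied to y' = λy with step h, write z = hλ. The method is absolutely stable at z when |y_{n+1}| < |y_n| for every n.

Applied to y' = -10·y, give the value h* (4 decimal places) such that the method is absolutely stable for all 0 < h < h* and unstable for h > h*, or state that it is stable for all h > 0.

On y'=λy, z=hλ:
  k1=λy_n ⇒ h·k1=z·y_n;  k2=λ(1+2/5z)y_n ⇒ h·k2=z(1+2/5z)y_n
  y_{n+1}/y_n = 1 + 4/7z + 3/7z(1+2/5z) = 1 + z + 6/35z²
  so R(z) = 1 + z + 6/35z².

Solve |R(x)|<1 on ℝ⁻.
x=-1.62: |R|=0.1701
R=1: x+6/35x²=0 ⇒ x=−35/6=-5.8333; min R=1−1/(4·6/35)=-0.4583>−1
Confirm numerically:
  x=-5.535: |R|=0.71692 <1
  x=-3.330: |R|=0.42905 <1
  x=-2.539: |R|=0.43388 <1
  x=-6.326: |R|=1.53428 >1
  x=-6.302: |R|=1.50632 >1
  x=-6.257: |R|=1.45444 >1
Stable set (-5.8333, 0).

(-5.8333,0); λ=-10 ⇒ h* = (35/6)/10 = 0.5833.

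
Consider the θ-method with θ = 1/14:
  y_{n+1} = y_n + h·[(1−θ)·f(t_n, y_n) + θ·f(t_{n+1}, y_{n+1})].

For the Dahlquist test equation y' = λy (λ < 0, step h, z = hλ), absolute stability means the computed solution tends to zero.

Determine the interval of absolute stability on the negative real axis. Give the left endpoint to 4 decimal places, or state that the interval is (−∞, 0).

(-2.3333, 0).

On y'=λy, z=hλ:
  y_{n+1} = y_n + z·[13/14·y_n + 1/14·y_{n+1}] ⇒ (1 − 1/14z)y_{n+1} = (1 + 13/14z)y_n
  R(z) = (1 + 13/14z)/(1 − 1/14z).

Need |R(x)|<1, x<0.
x=-0.34: |R|=0.6681
R=−1: 1+13/14x = −1+1/14x ⇒ -6/7x=2 ⇒ x=2/(-6/7)=-2.3333
Confirm numerically:
  x=-2.292: |R|=0.96956 <1
  x=-1.940: |R|=0.70389 <1
  x=-1.785: |R|=0.58315 <1
  x=-1.256: |R|=0.15260 <1
  x=-2.888: |R|=1.39413 >1
  x=-2.448: |R|=1.08366 >1
  x=-2.360: |R|=1.01956 >1
Stable set (-2.3333, 0).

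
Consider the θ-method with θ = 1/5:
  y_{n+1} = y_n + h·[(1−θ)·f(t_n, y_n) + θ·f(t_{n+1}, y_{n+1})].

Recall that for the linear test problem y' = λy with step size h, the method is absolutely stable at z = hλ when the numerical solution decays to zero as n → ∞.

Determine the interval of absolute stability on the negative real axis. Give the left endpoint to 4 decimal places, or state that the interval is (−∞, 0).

With y'=λy (z=hλ):
  y_{n+1} = y_n + z·[4/5·y_n + 1/5·y_{n+1}] ⇒ (1 − 1/5z)y_{n+1} = (1 + 4/5z)y_n
  R(z) = (1 + 4/5z)/(1 − 1/5z).

Find x<0 with |R(x)|<1.
x=-1.16: |R|=0.0584
R=−1: 1+4/5x = −1+1/5x ⇒ -3/5x=2 ⇒ x=2/(-3/5)=-3.3333
Confirm numerically:
  x=-2.828: |R|=0.80634 <1
  x=-1.487: |R|=0.14614 <1
  x=-1.370: |R|=0.07535 <1
  x=-3.835: |R|=1.17035 >1
  x=-3.666: |R|=1.11516 >1
  x=-3.479: |R|=1.05154 >1
Stable set (-3.3333, 0).

(-3.3333, 0).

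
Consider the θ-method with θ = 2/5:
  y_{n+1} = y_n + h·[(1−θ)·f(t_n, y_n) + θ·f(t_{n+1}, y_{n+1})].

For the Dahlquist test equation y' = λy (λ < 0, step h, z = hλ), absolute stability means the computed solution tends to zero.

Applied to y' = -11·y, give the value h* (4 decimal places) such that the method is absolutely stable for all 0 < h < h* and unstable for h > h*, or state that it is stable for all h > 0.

Set f=λy, z=hλ:
  y_{n+1} = y_n + z·[3/5·y_n + 2/5·y_{n+1}] ⇒ (1 − 2/5z)y_{n+1} = (1 + 3/5z)y_n
  so R(z) = (1 + 3/5z)/(1 − 2/5z).

Boundary: |R(x)|=1, x<0.
x=-1.63: |R|=0.0133
R=−1: 1+3/5x = −1+2/5x ⇒ -1/5x=2 ⇒ x=2/(-1/5)=-10.0000
Confirm numerically:
  x=-7.365: |R|=0.86645 <1
  x=-6.010: |R|=0.76557 <1
  x=-4.230: |R|=0.57132 <1
  x=-10.547: |R|=1.02096 >1
  x=-10.393: |R|=1.01524 >1
Stable set (-10.0000, 0).

(-10.0000,0); λ=-11 ⇒ h* = (10)/11 = 0.9091.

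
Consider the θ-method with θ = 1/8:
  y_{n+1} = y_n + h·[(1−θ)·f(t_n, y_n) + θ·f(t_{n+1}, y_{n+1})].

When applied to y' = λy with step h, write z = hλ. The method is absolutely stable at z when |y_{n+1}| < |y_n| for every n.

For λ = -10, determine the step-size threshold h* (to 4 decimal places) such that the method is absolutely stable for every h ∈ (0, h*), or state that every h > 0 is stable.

Set f=λy, z=hλ:
  y_{n+1} = y_n + z·[7/8·y_n + 1/8·y_{n+1}] ⇒ (1 − 1/8z)y_{n+1} = (1 + 7/8z)y_n
  Hence R(z) = (1 + 7/8z)/(1 − 1/8z).

Find x<0 with |R(x)|<1.
x=-1.31: |R|=0.1257
R=−1: 1+7/8x = −1+1/8x ⇒ -3/4x=2 ⇒ x=2/(-3/4)=-2.6667
Confirm numerically:
  x=-2.476: |R|=0.89080 <1
  x=-2.184: |R|=0.71563 <1
  x=-2.156: |R|=0.69831 <1
  x=-3.150: |R|=1.26009 >1
  x=-3.030: |R|=1.19764 >1
  x=-2.853: |R|=1.10301 >1
Stable set (-2.6667, 0).

(-2.6667,0); λ=-10 ⇒ h* = (8/3)/10 = 0.2667.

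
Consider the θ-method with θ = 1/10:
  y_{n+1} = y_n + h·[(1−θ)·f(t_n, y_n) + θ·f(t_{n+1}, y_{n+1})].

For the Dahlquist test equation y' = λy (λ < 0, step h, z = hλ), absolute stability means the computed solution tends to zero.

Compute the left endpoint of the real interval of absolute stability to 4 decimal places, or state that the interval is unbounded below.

z* = -2.5000.

Set f=λy, z=hλ:
  y_{n+1} = y_n + z·[9/10·y_n + 1/10·y_{n+1}] ⇒ (1 − 1/10z)y_{n+1} = (1 + 9/10z)y_n
  so R(z) = (1 + 9/10z)/(1 − 1/10z).

Find x<0 with |R(x)|<1.
x=-1.47: |R|=0.2816
R=−1: 1+9/10x = −1+1/10x ⇒ -4/5x=2 ⇒ x=2/(-4/5)=-2.5000
Confirm numerically:
  x=-1.909: |R|=0.60299 <1
  x=-1.419: |R|=0.24267 <1
  x=-1.371: |R|=0.20570 <1
  x=-1.114: |R|=0.00234 <1
  x=-2.906: |R|=1.25167 >1
  x=-2.889: |R|=1.24145 >1
Stable set (-2.5000, 0).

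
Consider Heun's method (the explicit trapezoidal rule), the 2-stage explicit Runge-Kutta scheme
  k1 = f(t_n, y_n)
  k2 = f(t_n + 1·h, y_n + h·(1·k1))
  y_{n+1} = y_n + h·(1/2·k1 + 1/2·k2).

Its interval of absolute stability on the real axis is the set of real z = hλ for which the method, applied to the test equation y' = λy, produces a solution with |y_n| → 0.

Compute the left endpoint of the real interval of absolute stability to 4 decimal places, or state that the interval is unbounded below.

On y'=λy, z=hλ:
  order 2, 2-stage ⇒ R(z)=1+z+z^2/2
  (e.g. R(-1.77)=0.79645, |R|=0.79645)

Need |R(x)|<1, x<0.
x=-1.77: |R|=0.7964
|R(-2.1)|=1.1050 |R(-1.17)|=0.5144 |R(-0.82)|=0.5162
Bisect:
  x_lo=-2.7563 |R|=2.0423  x_hi=-0.3441 |R|=0.7151
  mid=-1.55022 |R|=0.65137 →hi
  mid=-2.15326 |R|=1.16501 →lo
  mid=-1.85174 |R|=0.86273 →hi
  mid=-2.00250 |R|=1.00251 →lo
  mid=-1.92712 |R|=0.92978 →hi
  mid=-1.96481 |R|=0.96543 →hi
  mid=-1.98366 |R|=0.98379 →hi
  mid=-1.99308 |R|=0.99311 →hi
  ...
  [-2.00000,-1.99985] ⇒ x*=-2.0000
So |R|<1 on (-2.0000, 0).

z* = -2.0000.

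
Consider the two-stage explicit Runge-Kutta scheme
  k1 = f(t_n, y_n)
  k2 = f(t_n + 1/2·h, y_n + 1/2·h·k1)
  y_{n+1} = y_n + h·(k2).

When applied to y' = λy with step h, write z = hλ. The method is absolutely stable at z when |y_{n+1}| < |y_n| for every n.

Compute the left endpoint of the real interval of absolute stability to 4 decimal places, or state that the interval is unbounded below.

Test eqn y'=λy, z=hλ:
  k1=λy_n ⇒ h·k1=z·y_n;  k2=λ(1+1/2z)y_n ⇒ h·k2=z(1+1/2z)y_n
  y_{n+1}/y_n = 1 + z(1+1/2z) = 1 + z + 1/2z²
  Hence R(z) = 1 + z + 1/2z².

Solve |R(x)|<1 on ℝ⁻.
x=-0.63: |R|=0.5684
R=1: x+1/2x²=0 ⇒ x=−2=-2.0000; min R=1−1/(4·1/2)=0.5000>−1
Confirm numerically:
  x=-1.151: |R|=0.51140 <1
  x=-1.059: |R|=0.50174 <1
  x=-0.822: |R|=0.51584 <1
  x=-2.338: |R|=1.39512 >1
  x=-2.179: |R|=1.19502 >1
  x=-2.059: |R|=1.06074 >1
So |R|<1 on (-2.0000, 0).

left endpoint -2.0000.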